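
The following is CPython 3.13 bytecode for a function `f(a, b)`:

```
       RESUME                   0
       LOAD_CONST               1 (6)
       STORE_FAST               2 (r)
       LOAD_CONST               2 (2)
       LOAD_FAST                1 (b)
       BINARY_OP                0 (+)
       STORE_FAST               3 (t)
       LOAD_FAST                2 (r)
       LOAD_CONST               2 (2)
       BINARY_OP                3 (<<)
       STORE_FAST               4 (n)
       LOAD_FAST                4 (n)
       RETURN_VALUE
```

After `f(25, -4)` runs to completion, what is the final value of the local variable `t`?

LOAD_CONST → push 6. Stack: [6]
STORE_FAST r → r=6. Stack: []
LOAD_CONST → push 2. Stack: [2]
LOAD_FAST b → push -4. Stack: [2, -4]
BINARY_OP + → 2 + -4 = -2. Stack: [-2]
STORE_FAST t → t=-2. Stack: []
LOAD_FAST r → push 6. Stack: [6]
LOAD_CONST → push 2. Stack: [6, 2]
BINARY_OP << → 6 << 2 = 24. Stack: [24]
STORE_FAST n → n=24. Stack: []
LOAD_FAST n → push 24. Stack: [24]
RETURN_VALUE → return 24.

-2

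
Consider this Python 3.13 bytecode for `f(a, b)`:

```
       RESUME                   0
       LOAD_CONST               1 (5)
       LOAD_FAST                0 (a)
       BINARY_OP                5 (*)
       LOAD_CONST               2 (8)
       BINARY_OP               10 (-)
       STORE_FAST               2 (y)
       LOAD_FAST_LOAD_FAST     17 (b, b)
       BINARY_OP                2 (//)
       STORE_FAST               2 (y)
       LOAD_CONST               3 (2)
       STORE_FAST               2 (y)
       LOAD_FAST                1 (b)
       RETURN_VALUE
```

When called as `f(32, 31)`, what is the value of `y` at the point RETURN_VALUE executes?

2

LOAD_CONST → push 5. Stack: [5]
LOAD_FAST a → push 32. Stack: [5, 32]
BINARY_OP * → 5 * 32 = 160. Stack: [160]
LOAD_CONST → push 8. Stack: [160, 8]
BINARY_OP - → 160 - 8 = 152. Stack: [152]
STORE_FAST y → y=152. Stack: []
LOAD_FAST_LOAD_FAST b,b → push 31,31. Stack: [31, 31]
BINARY_OP // → 31 // 31 = 1. Stack: [1]
STORE_FAST y → y=1. Stack: []
LOAD_CONST → push 2. Stack: [2]
STORE_FAST y → y=2. Stack: []
LOAD_FAST b → push 31. Stack: [31]
RETURN_VALUE → return 31.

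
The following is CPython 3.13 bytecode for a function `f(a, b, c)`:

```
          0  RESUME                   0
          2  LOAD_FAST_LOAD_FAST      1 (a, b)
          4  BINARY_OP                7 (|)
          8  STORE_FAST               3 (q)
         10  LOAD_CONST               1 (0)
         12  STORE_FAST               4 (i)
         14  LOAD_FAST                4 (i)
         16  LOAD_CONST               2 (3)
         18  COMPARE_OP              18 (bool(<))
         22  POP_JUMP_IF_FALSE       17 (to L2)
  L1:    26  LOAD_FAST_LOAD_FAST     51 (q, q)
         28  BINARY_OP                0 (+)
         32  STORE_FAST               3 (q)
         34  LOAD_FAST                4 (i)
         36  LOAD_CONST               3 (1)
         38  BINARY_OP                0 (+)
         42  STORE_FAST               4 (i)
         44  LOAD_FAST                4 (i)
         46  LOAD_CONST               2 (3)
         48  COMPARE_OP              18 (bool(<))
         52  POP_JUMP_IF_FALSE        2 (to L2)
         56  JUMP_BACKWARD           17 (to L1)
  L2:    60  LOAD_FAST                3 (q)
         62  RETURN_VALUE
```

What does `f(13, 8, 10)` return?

LOAD_FAST_LOAD_FAST a,b → push 13,8. Stack: [13, 8]
BINARY_OP | → 13 | 8 = 13. Stack: [13]
STORE_FAST q → q=13. Stack: []
LOAD_CONST → push 0. Stack: [0]
STORE_FAST i → i=0. Stack: []
LOAD_FAST i → push 0. Stack: [0]
LOAD_CONST → push 3. Stack: [0, 3]
COMPARE_OP bool(<) → 0 vs 3 = True. Stack: [True]
POP_JUMP_IF_FALSE → pop True; no jump. Stack: []
LOAD_FAST_LOAD_FAST q,q → push 13,13. Stack: [13, 13]
BINARY_OP + → 13 + 13 = 26. Stack: [26]
STORE_FAST q → q=26. Stack: []
LOAD_FAST i → push 0. Stack: [0]
LOAD_CONST → push 1. Stack: [0, 1]
BINARY_OP + → 0 + 1 = 1. Stack: [1]
STORE_FAST i → i=1. Stack: []
LOAD_FAST i → push 1. Stack: [1]
LOAD_CONST → push 3. Stack: [1, 3]
COMPARE_OP bool(<) → 1 vs 3 = True. Stack: [True]
POP_JUMP_IF_FALSE → pop True; no jump. Stack: []
LOAD_FAST_LOAD_FAST q,q → push 26,26. Stack: [26, 26]
BINARY_OP + → 26 + 26 = 52. Stack: [52]
STORE_FAST q → q=52. Stack: []
LOAD_FAST i → push 1. Stack: [1]
LOAD_CONST → push 1. Stack: [1, 1]
BINARY_OP + → 1 + 1 = 2. Stack: [2]
STORE_FAST i → i=2. Stack: []
LOAD_FAST i → push 2. Stack: [2]
LOAD_CONST → push 3. Stack: [2, 3]
COMPARE_OP bool(<) → 2 vs 3 = True. Stack: [True]
POP_JUMP_IF_FALSE → pop True; no jump. Stack: []
LOAD_FAST_LOAD_FAST q,q → push 52,52. Stack: [52, 52]
BINARY_OP + → 52 + 52 = 104. Stack: [104]
STORE_FAST q → q=104. Stack: []
LOAD_FAST i → push 2. Stack: [2]
LOAD_CONST → push 1. Stack: [2, 1]
BINARY_OP + → 2 + 1 = 3. Stack: [3]
STORE_FAST i → i=3. Stack: []
LOAD_FAST i → push 3. Stack: [3]
LOAD_CONST → push 3. Stack: [3, 3]
COMPARE_OP bool(<) → 3 vs 3 = False. Stack: [False]
POP_JUMP_IF_FALSE → pop False; jump. Stack: []
LOAD_FAST q → push 104. Stack: [104]
RETURN_VALUE → return 104.

104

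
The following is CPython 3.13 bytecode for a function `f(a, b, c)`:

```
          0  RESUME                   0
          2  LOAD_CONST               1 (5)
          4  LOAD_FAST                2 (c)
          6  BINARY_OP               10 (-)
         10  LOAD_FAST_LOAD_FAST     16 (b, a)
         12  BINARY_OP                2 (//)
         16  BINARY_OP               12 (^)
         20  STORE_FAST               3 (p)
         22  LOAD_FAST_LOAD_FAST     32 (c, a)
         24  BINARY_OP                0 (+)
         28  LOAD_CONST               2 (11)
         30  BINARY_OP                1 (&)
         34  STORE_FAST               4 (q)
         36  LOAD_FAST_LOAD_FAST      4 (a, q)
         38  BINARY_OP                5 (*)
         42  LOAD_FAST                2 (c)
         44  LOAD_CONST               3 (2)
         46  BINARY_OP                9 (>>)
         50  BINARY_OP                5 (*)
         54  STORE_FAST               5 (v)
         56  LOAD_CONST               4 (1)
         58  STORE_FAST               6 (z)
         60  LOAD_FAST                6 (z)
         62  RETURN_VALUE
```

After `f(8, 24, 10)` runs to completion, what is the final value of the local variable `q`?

LOAD_CONST → push 5. Stack: [5]
LOAD_FAST c → push 10. Stack: [5, 10]
BINARY_OP - → 5 - 10 = -5. Stack: [-5]
LOAD_FAST_LOAD_FAST b,a → push 24,8. Stack: [-5, 24, 8]
BINARY_OP // → 24 // 8 = 3. Stack: [-5, 3]
BINARY_OP ^ → -5 ^ 3 = -8. Stack: [-8]
STORE_FAST p → p=-8. Stack: []
LOAD_FAST_LOAD_FAST c,a → push 10,8. Stack: [10, 8]
BINARY_OP + → 10 + 8 = 18. Stack: [18]
LOAD_CONST → push 11. Stack: [18, 11]
BINARY_OP & → 18 & 11 = 2. Stack: [2]
STORE_FAST q → q=2. Stack: []
LOAD_FAST_LOAD_FAST a,q → push 8,2. Stack: [8, 2]
BINARY_OP * → 8 * 2 = 16. Stack: [16]
LOAD_FAST c → push 10. Stack: [16, 10]
LOAD_CONST → push 2. Stack: [16, 10, 2]
BINARY_OP >> → 10 >> 2 = 2. Stack: [16, 2]
BINARY_OP * → 16 * 2 = 32. Stack: [32]
STORE_FAST v → v=32. Stack: []
LOAD_CONST → push 1. Stack: [1]
STORE_FAST z → z=1. Stack: []
LOAD_FAST z → push 1. Stack: [1]
RETURN_VALUE → return 1.

2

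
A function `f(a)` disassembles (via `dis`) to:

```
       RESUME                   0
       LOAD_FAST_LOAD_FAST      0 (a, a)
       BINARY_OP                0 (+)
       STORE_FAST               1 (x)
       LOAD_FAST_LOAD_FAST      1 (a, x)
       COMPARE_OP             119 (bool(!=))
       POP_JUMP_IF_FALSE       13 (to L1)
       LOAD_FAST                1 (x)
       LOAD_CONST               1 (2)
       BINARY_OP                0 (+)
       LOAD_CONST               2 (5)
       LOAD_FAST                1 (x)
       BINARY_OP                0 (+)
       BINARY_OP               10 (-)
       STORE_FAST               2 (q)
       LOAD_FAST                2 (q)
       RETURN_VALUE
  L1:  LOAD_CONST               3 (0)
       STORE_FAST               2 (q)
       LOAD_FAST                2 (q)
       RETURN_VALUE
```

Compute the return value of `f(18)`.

LOAD_FAST_LOAD_FAST a,a → push 18,18. Stack: [18, 18]
BINARY_OP + → 18 + 18 = 36. Stack: [36]
STORE_FAST x → x=36. Stack: []
LOAD_FAST_LOAD_FAST a,x → push 18,36. Stack: [18, 36]
COMPARE_OP bool(!=) → 18 vs 36 = True. Stack: [True]
POP_JUMP_IF_FALSE → pop True; no jump. Stack: []
LOAD_FAST x → push 36. Stack: [36]
LOAD_CONST → push 2. Stack: [36, 2]
BINARY_OP + → 36 + 2 = 38. Stack: [38]
LOAD_CONST → push 5. Stack: [38, 5]
LOAD_FAST x → push 36. Stack: [38, 5, 36]
BINARY_OP + → 5 + 36 = 41. Stack: [38, 41]
BINARY_OP - → 38 - 41 = -3. Stack: [-3]
STORE_FAST q → q=-3. Stack: []
LOAD_FAST q → push -3. Stack: [-3]
RETURN_VALUE → return -3.

-3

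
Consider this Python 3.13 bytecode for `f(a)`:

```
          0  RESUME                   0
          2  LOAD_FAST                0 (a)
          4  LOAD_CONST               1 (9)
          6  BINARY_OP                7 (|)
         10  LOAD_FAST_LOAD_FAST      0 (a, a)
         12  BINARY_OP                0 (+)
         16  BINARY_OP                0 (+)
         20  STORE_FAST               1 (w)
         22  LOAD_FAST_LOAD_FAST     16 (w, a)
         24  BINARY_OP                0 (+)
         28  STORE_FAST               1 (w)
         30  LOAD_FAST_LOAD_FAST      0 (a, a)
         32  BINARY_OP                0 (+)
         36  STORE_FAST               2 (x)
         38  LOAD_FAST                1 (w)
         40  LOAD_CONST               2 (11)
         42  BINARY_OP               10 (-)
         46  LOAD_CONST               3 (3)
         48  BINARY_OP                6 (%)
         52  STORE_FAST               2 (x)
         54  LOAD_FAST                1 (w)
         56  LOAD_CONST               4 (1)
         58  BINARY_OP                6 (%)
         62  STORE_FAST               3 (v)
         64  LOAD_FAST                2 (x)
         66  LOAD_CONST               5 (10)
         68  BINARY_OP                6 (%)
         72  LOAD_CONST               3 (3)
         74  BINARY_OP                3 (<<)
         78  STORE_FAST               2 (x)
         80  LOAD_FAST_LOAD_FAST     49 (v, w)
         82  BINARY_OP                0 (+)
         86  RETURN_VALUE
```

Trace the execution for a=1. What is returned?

12

LOAD_FAST a → push 1. Stack: [1]
LOAD_CONST → push 9. Stack: [1, 9]
BINARY_OP | → 1 | 9 = 9. Stack: [9]
LOAD_FAST_LOAD_FAST a,a → push 1,1. Stack: [9, 1, 1]
BINARY_OP + → 1 + 1 = 2. Stack: [9, 2]
BINARY_OP + → 9 + 2 = 11. Stack: [11]
STORE_FAST w → w=11. Stack: []
LOAD_FAST_LOAD_FAST w,a → push 11,1. Stack: [11, 1]
BINARY_OP + → 11 + 1 = 12. Stack: [12]
STORE_FAST w → w=12. Stack: []
LOAD_FAST_LOAD_FAST a,a → push 1,1. Stack: [1, 1]
BINARY_OP + → 1 + 1 = 2. Stack: [2]
STORE_FAST x → x=2. Stack: []
LOAD_FAST w → push 12. Stack: [12]
LOAD_CONST → push 11. Stack: [12, 11]
BINARY_OP - → 12 - 11 = 1. Stack: [1]
LOAD_CONST → push 3. Stack: [1, 3]
BINARY_OP % → 1 % 3 = 1. Stack: [1]
STORE_FAST x → x=1. Stack: []
LOAD_FAST w → push 12. Stack: [12]
LOAD_CONST → push 1. Stack: [12, 1]
BINARY_OP % → 12 % 1 = 0. Stack: [0]
STORE_FAST v → v=0. Stack: []
LOAD_FAST x → push 1. Stack: [1]
LOAD_CONST → push 10. Stack: [1, 10]
BINARY_OP % → 1 % 10 = 1. Stack: [1]
LOAD_CONST → push 3. Stack: [1, 3]
BINARY_OP << → 1 << 3 = 8. Stack: [8]
STORE_FAST x → x=8. Stack: []
LOAD_FAST_LOAD_FAST v,w → push 0,12. Stack: [0, 12]
BINARY_OP + → 0 + 12 = 12. Stack: [12]
RETURN_VALUE → return 12.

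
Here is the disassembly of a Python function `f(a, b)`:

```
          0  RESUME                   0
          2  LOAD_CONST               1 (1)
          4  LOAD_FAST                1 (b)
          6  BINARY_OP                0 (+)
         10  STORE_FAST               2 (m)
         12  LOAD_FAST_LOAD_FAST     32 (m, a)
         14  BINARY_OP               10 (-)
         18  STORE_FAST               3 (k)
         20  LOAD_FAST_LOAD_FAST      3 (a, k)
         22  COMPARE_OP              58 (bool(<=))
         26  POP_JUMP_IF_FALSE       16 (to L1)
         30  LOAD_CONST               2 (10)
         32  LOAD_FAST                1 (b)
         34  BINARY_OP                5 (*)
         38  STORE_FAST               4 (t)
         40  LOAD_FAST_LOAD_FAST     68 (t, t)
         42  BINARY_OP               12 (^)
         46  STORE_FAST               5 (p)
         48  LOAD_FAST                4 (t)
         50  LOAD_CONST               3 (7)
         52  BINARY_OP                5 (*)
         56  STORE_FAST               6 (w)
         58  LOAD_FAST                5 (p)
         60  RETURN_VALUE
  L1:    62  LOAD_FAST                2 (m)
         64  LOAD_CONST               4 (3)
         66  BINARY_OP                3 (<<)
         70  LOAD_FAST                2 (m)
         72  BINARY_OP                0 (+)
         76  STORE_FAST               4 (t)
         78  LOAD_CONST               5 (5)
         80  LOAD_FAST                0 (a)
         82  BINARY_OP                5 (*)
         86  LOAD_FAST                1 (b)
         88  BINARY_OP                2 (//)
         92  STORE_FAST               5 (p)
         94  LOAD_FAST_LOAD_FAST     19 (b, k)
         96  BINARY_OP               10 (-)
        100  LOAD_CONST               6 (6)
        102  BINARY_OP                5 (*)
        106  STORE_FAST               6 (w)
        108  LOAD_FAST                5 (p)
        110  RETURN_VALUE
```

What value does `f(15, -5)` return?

-15

LOAD_CONST → push 1. Stack: [1]
LOAD_FAST b → push -5. Stack: [1, -5]
BINARY_OP + → 1 + -5 = -4. Stack: [-4]
STORE_FAST m → m=-4. Stack: []
LOAD_FAST_LOAD_FAST m,a → push -4,15. Stack: [-4, 15]
BINARY_OP - → -4 - 15 = -19. Stack: [-19]
STORE_FAST k → k=-19. Stack: []
LOAD_FAST_LOAD_FAST a,k → push 15,-19. Stack: [15, -19]
COMPARE_OP bool(<=) → 15 vs -19 = False. Stack: [False]
POP_JUMP_IF_FALSE → pop False; jump. Stack: []
LOAD_FAST m → push -4. Stack: [-4]
LOAD_CONST → push 3. Stack: [-4, 3]
BINARY_OP << → -4 << 3 = -32. Stack: [-32]
LOAD_FAST m → push -4. Stack: [-32, -4]
BINARY_OP + → -32 + -4 = -36. Stack: [-36]
STORE_FAST t → t=-36. Stack: []
LOAD_CONST → push 5. Stack: [5]
LOAD_FAST a → push 15. Stack: [5, 15]
BINARY_OP * → 5 * 15 = 75. Stack: [75]
LOAD_FAST b → push -5. Stack: [75, -5]
BINARY_OP // → 75 // -5 = -15. Stack: [-15]
STORE_FAST p → p=-15. Stack: []
LOAD_FAST_LOAD_FAST b,k → push -5,-19. Stack: [-5, -19]
BINARY_OP - → -5 - -19 = 14. Stack: [14]
LOAD_CONST → push 6. Stack: [14, 6]
BINARY_OP * → 14 * 6 = 84. Stack: [84]
STORE_FAST w → w=84. Stack: []
LOAD_FAST p → push -15. Stack: [-15]
RETURN_VALUE → return -15.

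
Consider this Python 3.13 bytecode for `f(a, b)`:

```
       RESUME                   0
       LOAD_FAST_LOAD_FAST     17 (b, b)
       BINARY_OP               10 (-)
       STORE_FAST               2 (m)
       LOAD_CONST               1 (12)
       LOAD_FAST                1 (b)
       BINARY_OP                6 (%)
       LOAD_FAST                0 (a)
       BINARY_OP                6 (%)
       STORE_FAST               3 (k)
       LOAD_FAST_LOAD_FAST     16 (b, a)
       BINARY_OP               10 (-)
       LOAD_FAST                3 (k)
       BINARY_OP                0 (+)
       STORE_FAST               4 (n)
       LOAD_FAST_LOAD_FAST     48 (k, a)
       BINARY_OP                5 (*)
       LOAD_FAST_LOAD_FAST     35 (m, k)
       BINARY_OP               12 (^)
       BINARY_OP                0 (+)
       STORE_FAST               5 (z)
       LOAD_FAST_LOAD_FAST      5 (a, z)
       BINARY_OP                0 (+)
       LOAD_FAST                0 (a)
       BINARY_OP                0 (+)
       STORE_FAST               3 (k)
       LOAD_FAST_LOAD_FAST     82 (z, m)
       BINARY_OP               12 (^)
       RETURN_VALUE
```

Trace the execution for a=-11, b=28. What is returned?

LOAD_FAST_LOAD_FAST b,b → push 28,28. Stack: [28, 28]
BINARY_OP - → 28 - 28 = 0. Stack: [0]
STORE_FAST m → m=0. Stack: []
LOAD_CONST → push 12. Stack: [12]
LOAD_FAST b → push 28. Stack: [12, 28]
BINARY_OP % → 12 % 28 = 12. Stack: [12]
LOAD_FAST a → push -11. Stack: [12, -11]
BINARY_OP % → 12 % -11 = -10. Stack: [-10]
STORE_FAST k → k=-10. Stack: []
LOAD_FAST_LOAD_FAST b,a → push 28,-11. Stack: [28, -11]
BINARY_OP - → 28 - -11 = 39. Stack: [39]
LOAD_FAST k → push -10. Stack: [39, -10]
BINARY_OP + → 39 + -10 = 29. Stack: [29]
STORE_FAST n → n=29. Stack: []
LOAD_FAST_LOAD_FAST k,a → push -10,-11. Stack: [-10, -11]
BINARY_OP * → -10 * -11 = 110. Stack: [110]
LOAD_FAST_LOAD_FAST m,k → push 0,-10. Stack: [110, 0, -10]
BINARY_OP ^ → 0 ^ -10 = -10. Stack: [110, -10]
BINARY_OP + → 110 + -10 = 100. Stack: [100]
STORE_FAST z → z=100. Stack: []
LOAD_FAST_LOAD_FAST a,z → push -11,100. Stack: [-11, 100]
BINARY_OP + → -11 + 100 = 89. Stack: [89]
LOAD_FAST a → push -11. Stack: [89, -11]
BINARY_OP + → 89 + -11 = 78. Stack: [78]
STORE_FAST k → k=78. Stack: []
LOAD_FAST_LOAD_FAST z,m → push 100,0. Stack: [100, 0]
BINARY_OP ^ → 100 ^ 0 = 100. Stack: [100]
RETURN_VALUE → return 100.

100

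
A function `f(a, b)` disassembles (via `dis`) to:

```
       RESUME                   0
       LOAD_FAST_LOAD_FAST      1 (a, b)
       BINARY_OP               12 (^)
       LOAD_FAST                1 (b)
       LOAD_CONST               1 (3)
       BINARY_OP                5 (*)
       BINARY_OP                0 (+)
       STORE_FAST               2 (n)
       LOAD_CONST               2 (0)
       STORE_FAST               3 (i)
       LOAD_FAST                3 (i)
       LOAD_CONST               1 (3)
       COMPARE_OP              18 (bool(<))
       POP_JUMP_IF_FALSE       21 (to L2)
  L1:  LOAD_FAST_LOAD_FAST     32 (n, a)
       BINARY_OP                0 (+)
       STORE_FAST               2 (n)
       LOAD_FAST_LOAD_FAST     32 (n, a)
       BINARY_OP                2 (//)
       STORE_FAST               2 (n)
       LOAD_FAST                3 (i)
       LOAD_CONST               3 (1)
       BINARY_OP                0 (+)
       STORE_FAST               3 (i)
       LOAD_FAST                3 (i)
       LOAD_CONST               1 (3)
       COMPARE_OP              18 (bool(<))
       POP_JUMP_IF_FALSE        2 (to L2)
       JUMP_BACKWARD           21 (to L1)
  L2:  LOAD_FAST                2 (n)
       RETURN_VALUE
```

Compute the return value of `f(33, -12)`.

1

LOAD_FAST_LOAD_FAST a,b → push 33,-12. Stack: [33, -12]
BINARY_OP ^ → 33 ^ -12 = -43. Stack: [-43]
LOAD_FAST b → push -12. Stack: [-43, -12]
LOAD_CONST → push 3. Stack: [-43, -12, 3]
BINARY_OP * → -12 * 3 = -36. Stack: [-43, -36]
BINARY_OP + → -43 + -36 = -79. Stack: [-79]
STORE_FAST n → n=-79. Stack: []
LOAD_CONST → push 0. Stack: [0]
STORE_FAST i → i=0. Stack: []
LOAD_FAST i → push 0. Stack: [0]
LOAD_CONST → push 3. Stack: [0, 3]
COMPARE_OP bool(<) → 0 vs 3 = True. Stack: [True]
POP_JUMP_IF_FALSE → pop True; no jump. Stack: []
LOAD_FAST_LOAD_FAST n,a → push -79,33. Stack: [-79, 33]
BINARY_OP + → -79 + 33 = -46. Stack: [-46]
STORE_FAST n → n=-46. Stack: []
LOAD_FAST_LOAD_FAST n,a → push -46,33. Stack: [-46, 33]
BINARY_OP // → -46 // 33 = -2. Stack: [-2]
STORE_FAST n → n=-2. Stack: []
LOAD_FAST i → push 0. Stack: [0]
LOAD_CONST → push 1. Stack: [0, 1]
BINARY_OP + → 0 + 1 = 1. Stack: [1]
STORE_FAST i → i=1. Stack: []
LOAD_FAST i → push 1. Stack: [1]
LOAD_CONST → push 3. Stack: [1, 3]
COMPARE_OP bool(<) → 1 vs 3 = True. Stack: [True]
POP_JUMP_IF_FALSE → pop True; no jump. Stack: []
LOAD_FAST_LOAD_FAST n,a → push -2,33. Stack: [-2, 33]
BINARY_OP + → -2 + 33 = 31. Stack: [31]
STORE_FAST n → n=31. Stack: []
LOAD_FAST_LOAD_FAST n,a → push 31,33. Stack: [31, 33]
BINARY_OP // → 31 // 33 = 0. Stack: [0]
STORE_FAST n → n=0. Stack: []
LOAD_FAST i → push 1. Stack: [1]
LOAD_CONST → push 1. Stack: [1, 1]
BINARY_OP + → 1 + 1 = 2. Stack: [2]
STORE_FAST i → i=2. Stack: []
LOAD_FAST i → push 2. Stack: [2]
LOAD_CONST → push 3. Stack: [2, 3]
COMPARE_OP bool(<) → 2 vs 3 = True. Stack: [True]
POP_JUMP_IF_FALSE → pop True; no jump. Stack: []
LOAD_FAST_LOAD_FAST n,a → push 0,33. Stack: [0, 33]
BINARY_OP + → 0 + 33 = 33. Stack: [33]
STORE_FAST n → n=33. Stack: []
LOAD_FAST_LOAD_FAST n,a → push 33,33. Stack: [33, 33]
BINARY_OP // → 33 // 33 = 1. Stack: [1]
STORE_FAST n → n=1. Stack: []
LOAD_FAST i → push 2. Stack: [2]
LOAD_CONST → push 1. Stack: [2, 1]
BINARY_OP + → 2 + 1 = 3. Stack: [3]
STORE_FAST i → i=3. Stack: []
LOAD_FAST i → push 3. Stack: [3]
LOAD_CONST → push 3. Stack: [3, 3]
COMPARE_OP bool(<) → 3 vs 3 = False. Stack: [False]
POP_JUMP_IF_FALSE → pop False; jump. Stack: []
LOAD_FAST n → push 1. Stack: [1]
RETURN_VALUE → return 1.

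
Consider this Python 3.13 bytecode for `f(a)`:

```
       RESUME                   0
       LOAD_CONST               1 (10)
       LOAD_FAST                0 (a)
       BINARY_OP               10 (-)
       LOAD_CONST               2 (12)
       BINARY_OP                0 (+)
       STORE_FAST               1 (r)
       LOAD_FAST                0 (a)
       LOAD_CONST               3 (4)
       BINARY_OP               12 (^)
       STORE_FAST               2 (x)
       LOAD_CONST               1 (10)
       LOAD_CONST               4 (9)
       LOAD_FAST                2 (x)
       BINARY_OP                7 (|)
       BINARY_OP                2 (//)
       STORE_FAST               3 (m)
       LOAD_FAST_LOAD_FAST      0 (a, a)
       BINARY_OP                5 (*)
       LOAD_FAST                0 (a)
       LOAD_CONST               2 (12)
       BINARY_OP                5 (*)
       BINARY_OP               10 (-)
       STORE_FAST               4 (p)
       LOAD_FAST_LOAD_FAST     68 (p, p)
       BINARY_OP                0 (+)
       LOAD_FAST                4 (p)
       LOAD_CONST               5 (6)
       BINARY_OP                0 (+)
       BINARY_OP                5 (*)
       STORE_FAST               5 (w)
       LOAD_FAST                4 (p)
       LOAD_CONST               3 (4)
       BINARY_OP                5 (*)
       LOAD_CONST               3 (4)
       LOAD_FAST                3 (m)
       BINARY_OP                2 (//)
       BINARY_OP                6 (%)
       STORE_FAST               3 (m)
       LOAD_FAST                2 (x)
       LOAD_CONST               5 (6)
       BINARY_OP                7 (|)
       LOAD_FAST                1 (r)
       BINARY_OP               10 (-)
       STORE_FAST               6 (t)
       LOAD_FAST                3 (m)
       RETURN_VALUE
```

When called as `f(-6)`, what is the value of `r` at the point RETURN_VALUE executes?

LOAD_CONST → push 10. Stack: [10]
LOAD_FAST a → push -6. Stack: [10, -6]
BINARY_OP - → 10 - -6 = 16. Stack: [16]
LOAD_CONST → push 12. Stack: [16, 12]
BINARY_OP + → 16 + 12 = 28. Stack: [28]
STORE_FAST r → r=28. Stack: []
LOAD_FAST a → push -6. Stack: [-6]
LOAD_CONST → push 4. Stack: [-6, 4]
BINARY_OP ^ → -6 ^ 4 = -2. Stack: [-2]
STORE_FAST x → x=-2. Stack: []
LOAD_CONST → push 10. Stack: [10]
LOAD_CONST → push 9. Stack: [10, 9]
LOAD_FAST x → push -2. Stack: [10, 9, -2]
BINARY_OP | → 9 | -2 = -1. Stack: [10, -1]
BINARY_OP // → 10 // -1 = -10. Stack: [-10]
STORE_FAST m → m=-10. Stack: []
LOAD_FAST_LOAD_FAST a,a → push -6,-6. Stack: [-6, -6]
BINARY_OP * → -6 * -6 = 36. Stack: [36]
LOAD_FAST a → push -6. Stack: [36, -6]
LOAD_CONST → push 12. Stack: [36, -6, 12]
BINARY_OP * → -6 * 12 = -72. Stack: [36, -72]
BINARY_OP - → 36 - -72 = 108. Stack: [108]
STORE_FAST p → p=108. Stack: []
LOAD_FAST_LOAD_FAST p,p → push 108,108. Stack: [108, 108]
BINARY_OP + → 108 + 108 = 216. Stack: [216]
LOAD_FAST p → push 108. Stack: [216, 108]
LOAD_CONST → push 6. Stack: [216, 108, 6]
BINARY_OP + → 108 + 6 = 114. Stack: [216, 114]
BINARY_OP * → 216 * 114 = 24624. Stack: [24624]
STORE_FAST w → w=24624. Stack: []
LOAD_FAST p → push 108. Stack: [108]
LOAD_CONST → push 4. Stack: [108, 4]
BINARY_OP * → 108 * 4 = 432. Stack: [432]
LOAD_CONST → push 4. Stack: [432, 4]
LOAD_FAST m → push -10. Stack: [432, 4, -10]
BINARY_OP // → 4 // -10 = -1. Stack: [432, -1]
BINARY_OP % → 432 % -1 = 0. Stack: [0]
STORE_FAST m → m=0. Stack: []
LOAD_FAST x → push -2. Stack: [-2]
LOAD_CONST → push 6. Stack: [-2, 6]
BINARY_OP | → -2 | 6 = -2. Stack: [-2]
LOAD_FAST r → push 28. Stack: [-2, 28]
BINARY_OP - → -2 - 28 = -30. Stack: [-30]
STORE_FAST t → t=-30. Stack: []
LOAD_FAST m → push 0. Stack: [0]
RETURN_VALUE → return 0.

28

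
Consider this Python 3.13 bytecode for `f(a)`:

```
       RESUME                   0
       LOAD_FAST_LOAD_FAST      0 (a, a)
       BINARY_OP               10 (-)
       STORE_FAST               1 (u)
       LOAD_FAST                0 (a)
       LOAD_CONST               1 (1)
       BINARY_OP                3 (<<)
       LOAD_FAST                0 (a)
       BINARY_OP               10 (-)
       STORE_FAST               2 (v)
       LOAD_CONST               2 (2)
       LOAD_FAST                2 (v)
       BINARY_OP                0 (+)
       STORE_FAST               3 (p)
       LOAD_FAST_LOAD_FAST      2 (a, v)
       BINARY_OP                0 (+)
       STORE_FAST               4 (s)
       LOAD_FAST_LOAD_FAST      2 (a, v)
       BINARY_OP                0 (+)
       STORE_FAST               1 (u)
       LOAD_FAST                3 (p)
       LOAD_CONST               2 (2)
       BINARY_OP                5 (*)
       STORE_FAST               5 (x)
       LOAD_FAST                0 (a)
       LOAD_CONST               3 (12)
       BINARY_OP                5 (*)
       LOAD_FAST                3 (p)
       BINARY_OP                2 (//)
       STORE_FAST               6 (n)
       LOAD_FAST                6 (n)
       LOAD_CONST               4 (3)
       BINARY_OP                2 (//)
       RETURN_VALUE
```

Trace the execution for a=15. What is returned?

3

LOAD_FAST_LOAD_FAST a,a → push 15,15. Stack: [15, 15]
BINARY_OP - → 15 - 15 = 0. Stack: [0]
STORE_FAST u → u=0. Stack: []
LOAD_FAST a → push 15. Stack: [15]
LOAD_CONST → push 1. Stack: [15, 1]
BINARY_OP << → 15 << 1 = 30. Stack: [30]
LOAD_FAST a → push 15. Stack: [30, 15]
BINARY_OP - → 30 - 15 = 15. Stack: [15]
STORE_FAST v → v=15. Stack: []
LOAD_CONST → push 2. Stack: [2]
LOAD_FAST v → push 15. Stack: [2, 15]
BINARY_OP + → 2 + 15 = 17. Stack: [17]
STORE_FAST p → p=17. Stack: []
LOAD_FAST_LOAD_FAST a,v → push 15,15. Stack: [15, 15]
BINARY_OP + → 15 + 15 = 30. Stack: [30]
STORE_FAST s → s=30. Stack: []
LOAD_FAST_LOAD_FAST a,v → push 15,15. Stack: [15, 15]
BINARY_OP + → 15 + 15 = 30. Stack: [30]
STORE_FAST u → u=30. Stack: []
LOAD_FAST p → push 17. Stack: [17]
LOAD_CONST → push 2. Stack: [17, 2]
BINARY_OP * → 17 * 2 = 34. Stack: [34]
STORE_FAST x → x=34. Stack: []
LOAD_FAST a → push 15. Stack: [15]
LOAD_CONST → push 12. Stack: [15, 12]
BINARY_OP * → 15 * 12 = 180. Stack: [180]
LOAD_FAST p → push 17. Stack: [180, 17]
BINARY_OP // → 180 // 17 = 10. Stack: [10]
STORE_FAST n → n=10. Stack: []
LOAD_FAST n → push 10. Stack: [10]
LOAD_CONST → push 3. Stack: [10, 3]
BINARY_OP // → 10 // 3 = 3. Stack: [3]
RETURN_VALUE → return 3.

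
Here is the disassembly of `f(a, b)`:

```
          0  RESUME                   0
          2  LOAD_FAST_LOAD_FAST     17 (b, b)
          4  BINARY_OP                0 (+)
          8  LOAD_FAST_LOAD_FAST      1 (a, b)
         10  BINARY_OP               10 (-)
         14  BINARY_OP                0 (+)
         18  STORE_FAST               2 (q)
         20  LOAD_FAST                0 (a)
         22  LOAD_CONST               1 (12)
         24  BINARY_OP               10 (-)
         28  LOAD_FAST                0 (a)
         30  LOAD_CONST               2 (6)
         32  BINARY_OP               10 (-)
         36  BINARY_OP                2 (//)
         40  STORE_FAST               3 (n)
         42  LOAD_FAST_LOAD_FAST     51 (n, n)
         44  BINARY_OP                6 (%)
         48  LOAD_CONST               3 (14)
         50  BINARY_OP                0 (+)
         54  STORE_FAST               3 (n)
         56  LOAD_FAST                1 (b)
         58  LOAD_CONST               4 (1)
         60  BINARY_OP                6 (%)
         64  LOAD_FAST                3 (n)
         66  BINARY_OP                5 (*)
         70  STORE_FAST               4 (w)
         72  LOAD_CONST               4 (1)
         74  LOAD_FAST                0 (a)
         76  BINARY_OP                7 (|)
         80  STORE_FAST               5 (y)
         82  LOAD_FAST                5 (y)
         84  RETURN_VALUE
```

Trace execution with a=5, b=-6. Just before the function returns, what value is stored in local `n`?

14

LOAD_FAST_LOAD_FAST b,b → push -6,-6. Stack: [-6, -6]
BINARY_OP + → -6 + -6 = -12. Stack: [-12]
LOAD_FAST_LOAD_FAST a,b → push 5,-6. Stack: [-12, 5, -6]
BINARY_OP - → 5 - -6 = 11. Stack: [-12, 11]
BINARY_OP + → -12 + 11 = -1. Stack: [-1]
STORE_FAST q → q=-1. Stack: []
LOAD_FAST a → push 5. Stack: [5]
LOAD_CONST → push 12. Stack: [5, 12]
BINARY_OP - → 5 - 12 = -7. Stack: [-7]
LOAD_FAST a → push 5. Stack: [-7, 5]
LOAD_CONST → push 6. Stack: [-7, 5, 6]
BINARY_OP - → 5 - 6 = -1. Stack: [-7, -1]
BINARY_OP // → -7 // -1 = 7. Stack: [7]
STORE_FAST n → n=7. Stack: []
LOAD_FAST_LOAD_FAST n,n → push 7,7. Stack: [7, 7]
BINARY_OP % → 7 % 7 = 0. Stack: [0]
LOAD_CONST → push 14. Stack: [0, 14]
BINARY_OP + → 0 + 14 = 14. Stack: [14]
STORE_FAST n → n=14. Stack: []
LOAD_FAST b → push -6. Stack: [-6]
LOAD_CONST → push 1. Stack: [-6, 1]
BINARY_OP % → -6 % 1 = 0. Stack: [0]
LOAD_FAST n → push 14. Stack: [0, 14]
BINARY_OP * → 0 * 14 = 0. Stack: [0]
STORE_FAST w → w=0. Stack: []
LOAD_CONST → push 1. Stack: [1]
LOAD_FAST a → push 5. Stack: [1, 5]
BINARY_OP | → 1 | 5 = 5. Stack: [5]
STORE_FAST y → y=5. Stack: []
LOAD_FAST y → push 5. Stack: [5]
RETURN_VALUE → return 5.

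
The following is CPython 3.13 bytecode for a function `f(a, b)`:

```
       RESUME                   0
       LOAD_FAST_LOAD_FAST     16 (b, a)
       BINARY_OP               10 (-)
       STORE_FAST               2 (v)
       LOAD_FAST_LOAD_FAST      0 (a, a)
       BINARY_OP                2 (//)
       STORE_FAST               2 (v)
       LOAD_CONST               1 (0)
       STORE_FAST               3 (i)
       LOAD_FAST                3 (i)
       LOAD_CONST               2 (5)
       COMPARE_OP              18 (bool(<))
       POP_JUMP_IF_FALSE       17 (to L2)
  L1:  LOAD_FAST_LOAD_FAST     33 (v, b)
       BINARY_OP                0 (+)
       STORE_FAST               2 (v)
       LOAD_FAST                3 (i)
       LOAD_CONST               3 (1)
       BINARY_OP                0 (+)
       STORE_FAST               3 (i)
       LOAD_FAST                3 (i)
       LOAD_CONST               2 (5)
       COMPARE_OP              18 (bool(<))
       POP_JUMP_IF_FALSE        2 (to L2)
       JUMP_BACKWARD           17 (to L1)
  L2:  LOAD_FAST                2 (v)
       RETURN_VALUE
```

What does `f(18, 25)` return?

LOAD_FAST_LOAD_FAST b,a → push 25,18
BINARY_OP - → 25 - 18 = 7
STORE_FAST v → v=7
LOAD_FAST_LOAD_FAST a,a → push 18,18
BINARY_OP // → 18 // 18 = 1
STORE_FAST v → v=1
LOAD_CONST → push 0
STORE_FAST i → i=0
LOAD_FAST i → push 0
LOAD_CONST → push 5
COMPARE_OP bool(<) → 0 vs 5 = True
POP_JUMP_IF_FALSE → pop True; no jump
LOAD_FAST_LOAD_FAST v,b → push 1,25
BINARY_OP + → 1 + 25 = 26
STORE_FAST v → v=26
LOAD_FAST i → push 0
LOAD_CONST → push 1
BINARY_OP + → 0 + 1 = 1
STORE_FAST i → i=1
LOAD_FAST i → push 1
LOAD_CONST → push 5
COMPARE_OP bool(<) → 1 vs 5 = True
POP_JUMP_IF_FALSE → pop True; no jump
LOAD_FAST_LOAD_FAST v,b → push 26,25
BINARY_OP + → 26 + 25 = 51
STORE_FAST v → v=51
LOAD_FAST i → push 1
LOAD_CONST → push 1
BINARY_OP + → 1 + 1 = 2
STORE_FAST i → i=2
LOAD_FAST i → push 2
LOAD_CONST → push 5
COMPARE_OP bool(<) → 2 vs 5 = True
POP_JUMP_IF_FALSE → pop True; no jump
LOAD_FAST_LOAD_FAST v,b → push 51,25
BINARY_OP + → 51 + 25 = 76
STORE_FAST v → v=76
LOAD_FAST i → push 2
LOAD_CONST → push 1
BINARY_OP + → 2 + 1 = 3
STORE_FAST i → i=3
LOAD_FAST i → push 3
LOAD_CONST → push 5
COMPARE_OP bool(<) → 3 vs 5 = True
POP_JUMP_IF_FALSE → pop True; no jump
LOAD_FAST_LOAD_FAST v,b → push 76,25
BINARY_OP + → 76 + 25 = 101
STORE_FAST v → v=101
LOAD_FAST i → push 3
LOAD_CONST → push 1
BINARY_OP + → 3 + 1 = 4
STORE_FAST i → i=4
LOAD_FAST i → push 4
LOAD_CONST → push 5
COMPARE_OP bool(<) → 4 vs 5 = True
POP_JUMP_IF_FALSE → pop True; no jump
LOAD_FAST_LOAD_FAST v,b → push 101,25
BINARY_OP + → 101 + 25 = 126
STORE_FAST v → v=126
LOAD_FAST i → push 4
LOAD_CONST → push 1
BINARY_OP + → 4 + 1 = 5
STORE_FAST i → i=5
LOAD_FAST i → push 5
LOAD_CONST → push 5
COMPARE_OP bool(<) → 5 vs 5 = False
POP_JUMP_IF_FALSE → pop False; jump
LOAD_FAST v → push 126
RETURN_VALUE → return 126.

126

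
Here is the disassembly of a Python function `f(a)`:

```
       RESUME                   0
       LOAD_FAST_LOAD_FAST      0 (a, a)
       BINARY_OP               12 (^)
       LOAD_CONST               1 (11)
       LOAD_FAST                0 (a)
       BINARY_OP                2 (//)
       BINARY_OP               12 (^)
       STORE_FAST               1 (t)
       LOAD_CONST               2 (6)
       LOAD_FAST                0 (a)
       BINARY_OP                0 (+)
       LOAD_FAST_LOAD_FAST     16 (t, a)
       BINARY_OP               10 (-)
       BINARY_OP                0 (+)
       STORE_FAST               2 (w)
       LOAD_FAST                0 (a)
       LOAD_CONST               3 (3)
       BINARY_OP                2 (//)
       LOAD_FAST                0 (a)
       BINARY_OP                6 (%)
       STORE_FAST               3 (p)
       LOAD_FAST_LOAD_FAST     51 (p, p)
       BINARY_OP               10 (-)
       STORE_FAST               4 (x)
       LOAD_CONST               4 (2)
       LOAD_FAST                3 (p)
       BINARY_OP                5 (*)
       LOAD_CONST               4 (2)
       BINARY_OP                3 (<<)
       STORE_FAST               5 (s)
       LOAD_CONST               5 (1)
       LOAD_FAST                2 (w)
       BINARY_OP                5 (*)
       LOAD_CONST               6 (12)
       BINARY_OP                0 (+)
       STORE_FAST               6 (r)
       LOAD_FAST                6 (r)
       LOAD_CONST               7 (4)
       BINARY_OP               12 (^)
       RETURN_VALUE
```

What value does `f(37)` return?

22

LOAD_FAST_LOAD_FAST a,a → push 37,37. Stack: [37, 37]
BINARY_OP ^ → 37 ^ 37 = 0. Stack: [0]
LOAD_CONST → push 11. Stack: [0, 11]
LOAD_FAST a → push 37. Stack: [0, 11, 37]
BINARY_OP // → 11 // 37 = 0. Stack: [0, 0]
BINARY_OP ^ → 0 ^ 0 = 0. Stack: [0]
STORE_FAST t → t=0. Stack: []
LOAD_CONST → push 6. Stack: [6]
LOAD_FAST a → push 37. Stack: [6, 37]
BINARY_OP + → 6 + 37 = 43. Stack: [43]
LOAD_FAST_LOAD_FAST t,a → push 0,37. Stack: [43, 0, 37]
BINARY_OP - → 0 - 37 = -37. Stack: [43, -37]
BINARY_OP + → 43 + -37 = 6. Stack: [6]
STORE_FAST w → w=6. Stack: []
LOAD_FAST a → push 37. Stack: [37]
LOAD_CONST → push 3. Stack: [37, 3]
BINARY_OP // → 37 // 3 = 12. Stack: [12]
LOAD_FAST a → push 37. Stack: [12, 37]
BINARY_OP % → 12 % 37 = 12. Stack: [12]
STORE_FAST p → p=12. Stack: []
LOAD_FAST_LOAD_FAST p,p → push 12,12. Stack: [12, 12]
BINARY_OP - → 12 - 12 = 0. Stack: [0]
STORE_FAST x → x=0. Stack: []
LOAD_CONST → push 2. Stack: [2]
LOAD_FAST p → push 12. Stack: [2, 12]
BINARY_OP * → 2 * 12 = 24. Stack: [24]
LOAD_CONST → push 2. Stack: [24, 2]
BINARY_OP << → 24 << 2 = 96. Stack: [96]
STORE_FAST s → s=96. Stack: []
LOAD_CONST → push 1. Stack: [1]
LOAD_FAST w → push 6. Stack: [1, 6]
BINARY_OP * → 1 * 6 = 6. Stack: [6]
LOAD_CONST → push 12. Stack: [6, 12]
BINARY_OP + → 6 + 12 = 18. Stack: [18]
STORE_FAST r → r=18. Stack: []
LOAD_FAST r → push 18. Stack: [18]
LOAD_CONST → push 4. Stack: [18, 4]
BINARY_OP ^ → 18 ^ 4 = 22. Stack: [22]
RETURN_VALUE → return 22.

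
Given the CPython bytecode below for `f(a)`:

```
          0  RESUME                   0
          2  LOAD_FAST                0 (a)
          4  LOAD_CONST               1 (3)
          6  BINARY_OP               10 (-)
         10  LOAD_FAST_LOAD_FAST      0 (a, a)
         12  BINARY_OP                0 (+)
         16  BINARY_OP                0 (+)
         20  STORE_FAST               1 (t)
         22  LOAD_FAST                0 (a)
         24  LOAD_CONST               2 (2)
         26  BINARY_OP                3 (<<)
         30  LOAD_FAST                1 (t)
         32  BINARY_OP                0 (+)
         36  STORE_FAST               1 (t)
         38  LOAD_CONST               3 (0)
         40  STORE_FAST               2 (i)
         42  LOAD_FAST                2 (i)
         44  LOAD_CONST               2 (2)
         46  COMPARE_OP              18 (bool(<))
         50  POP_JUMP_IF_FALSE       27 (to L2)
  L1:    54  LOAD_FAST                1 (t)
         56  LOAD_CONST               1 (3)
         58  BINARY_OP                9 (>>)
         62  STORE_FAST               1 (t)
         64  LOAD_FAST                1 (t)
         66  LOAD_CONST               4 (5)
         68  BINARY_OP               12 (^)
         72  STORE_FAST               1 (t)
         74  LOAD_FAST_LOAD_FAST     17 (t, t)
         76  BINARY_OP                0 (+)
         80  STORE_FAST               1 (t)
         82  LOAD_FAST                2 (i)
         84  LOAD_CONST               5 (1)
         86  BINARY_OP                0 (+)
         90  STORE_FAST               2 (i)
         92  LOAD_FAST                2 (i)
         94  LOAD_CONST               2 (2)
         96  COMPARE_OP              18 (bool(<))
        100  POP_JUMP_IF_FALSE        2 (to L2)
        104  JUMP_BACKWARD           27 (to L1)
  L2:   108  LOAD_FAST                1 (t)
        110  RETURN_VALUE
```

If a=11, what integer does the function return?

12

LOAD_FAST a → push 11. Stack: [11]
LOAD_CONST → push 3. Stack: [11, 3]
BINARY_OP - → 11 - 3 = 8. Stack: [8]
LOAD_FAST_LOAD_FAST a,a → push 11,11. Stack: [8, 11, 11]
BINARY_OP + → 11 + 11 = 22. Stack: [8, 22]
BINARY_OP + → 8 + 22 = 30. Stack: [30]
STORE_FAST t → t=30. Stack: []
LOAD_FAST a → push 11. Stack: [11]
LOAD_CONST → push 2. Stack: [11, 2]
BINARY_OP << → 11 << 2 = 44. Stack: [44]
LOAD_FAST t → push 30. Stack: [44, 30]
BINARY_OP + → 44 + 30 = 74. Stack: [74]
STORE_FAST t → t=74. Stack: []
LOAD_CONST → push 0. Stack: [0]
STORE_FAST i → i=0. Stack: []
LOAD_FAST i → push 0. Stack: [0]
LOAD_CONST → push 2. Stack: [0, 2]
COMPARE_OP bool(<) → 0 vs 2 = True. Stack: [True]
POP_JUMP_IF_FALSE → pop True; no jump. Stack: []
LOAD_FAST t → push 74. Stack: [74]
LOAD_CONST → push 3. Stack: [74, 3]
BINARY_OP >> → 74 >> 3 = 9. Stack: [9]
STORE_FAST t → t=9. Stack: []
LOAD_FAST t → push 9. Stack: [9]
LOAD_CONST → push 5. Stack: [9, 5]
BINARY_OP ^ → 9 ^ 5 = 12. Stack: [12]
STORE_FAST t → t=12. Stack: []
LOAD_FAST_LOAD_FAST t,t → push 12,12. Stack: [12, 12]
BINARY_OP + → 12 + 12 = 24. Stack: [24]
STORE_FAST t → t=24. Stack: []
LOAD_FAST i → push 0. Stack: [0]
LOAD_CONST → push 1. Stack: [0, 1]
BINARY_OP + → 0 + 1 = 1. Stack: [1]
STORE_FAST i → i=1. Stack: []
LOAD_FAST i → push 1. Stack: [1]
LOAD_CONST → push 2. Stack: [1, 2]
COMPARE_OP bool(<) → 1 vs 2 = True. Stack: [True]
POP_JUMP_IF_FALSE → pop True; no jump. Stack: []
LOAD_FAST t → push 24. Stack: [24]
LOAD_CONST → push 3. Stack: [24, 3]
BINARY_OP >> → 24 >> 3 = 3. Stack: [3]
STORE_FAST t → t=3. Stack: []
LOAD_FAST t → push 3. Stack: [3]
LOAD_CONST → push 5. Stack: [3, 5]
BINARY_OP ^ → 3 ^ 5 = 6. Stack: [6]
STORE_FAST t → t=6. Stack: []
LOAD_FAST_LOAD_FAST t,t → push 6,6. Stack: [6, 6]
BINARY_OP + → 6 + 6 = 12. Stack: [12]
STORE_FAST t → t=12. Stack: []
LOAD_FAST i → push 1. Stack: [1]
LOAD_CONST → push 1. Stack: [1, 1]
BINARY_OP + → 1 + 1 = 2. Stack: [2]
STORE_FAST i → i=2. Stack: []
LOAD_FAST i → push 2. Stack: [2]
LOAD_CONST → push 2. Stack: [2, 2]
COMPARE_OP bool(<) → 2 vs 2 = False. Stack: [False]
POP_JUMP_IF_FALSE → pop False; jump. Stack: []
LOAD_FAST t → push 12. Stack: [12]
RETURN_VALUE → return 12.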